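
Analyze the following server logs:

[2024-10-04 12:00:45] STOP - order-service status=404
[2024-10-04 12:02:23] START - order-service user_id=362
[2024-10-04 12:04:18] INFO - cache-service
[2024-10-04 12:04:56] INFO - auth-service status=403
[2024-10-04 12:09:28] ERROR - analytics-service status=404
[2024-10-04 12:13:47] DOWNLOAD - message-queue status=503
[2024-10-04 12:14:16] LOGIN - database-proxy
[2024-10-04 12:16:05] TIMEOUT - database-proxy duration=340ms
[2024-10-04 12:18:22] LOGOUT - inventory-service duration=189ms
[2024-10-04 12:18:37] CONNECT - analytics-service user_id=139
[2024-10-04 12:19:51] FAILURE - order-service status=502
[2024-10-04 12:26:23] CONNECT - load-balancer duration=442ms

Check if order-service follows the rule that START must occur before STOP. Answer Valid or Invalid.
Invalid

To validate ordering:

1. Required order: START → STOP
2. Rule: START must occur before STOP
3. Check actual order of events for order-service
4. Result: Invalid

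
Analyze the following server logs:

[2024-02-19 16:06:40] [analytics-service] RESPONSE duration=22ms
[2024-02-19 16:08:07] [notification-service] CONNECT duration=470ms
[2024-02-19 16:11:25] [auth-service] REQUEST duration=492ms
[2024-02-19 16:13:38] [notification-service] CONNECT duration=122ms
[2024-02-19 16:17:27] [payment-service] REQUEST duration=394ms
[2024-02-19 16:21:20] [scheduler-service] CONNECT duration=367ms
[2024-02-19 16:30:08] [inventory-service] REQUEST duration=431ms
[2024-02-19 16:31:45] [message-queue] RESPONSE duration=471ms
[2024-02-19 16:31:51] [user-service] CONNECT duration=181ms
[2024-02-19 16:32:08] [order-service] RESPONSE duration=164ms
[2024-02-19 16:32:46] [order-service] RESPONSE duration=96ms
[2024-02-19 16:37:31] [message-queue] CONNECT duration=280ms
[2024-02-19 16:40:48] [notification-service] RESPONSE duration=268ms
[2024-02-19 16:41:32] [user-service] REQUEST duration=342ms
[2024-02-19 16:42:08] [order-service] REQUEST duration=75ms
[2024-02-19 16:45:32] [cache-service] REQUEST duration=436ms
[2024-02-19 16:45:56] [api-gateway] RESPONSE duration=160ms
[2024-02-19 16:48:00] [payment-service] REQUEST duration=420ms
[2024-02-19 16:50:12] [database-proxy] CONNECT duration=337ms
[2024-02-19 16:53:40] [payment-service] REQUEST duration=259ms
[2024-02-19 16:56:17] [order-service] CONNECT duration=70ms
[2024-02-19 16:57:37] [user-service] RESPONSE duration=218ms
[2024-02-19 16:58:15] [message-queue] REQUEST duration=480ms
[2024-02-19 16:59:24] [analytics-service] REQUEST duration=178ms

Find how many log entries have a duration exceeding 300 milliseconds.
11

To count timeouts:

1. Threshold: 300ms
2. Extract duration from each log entry
3. Count entries where duration > 300
4. Timeout count: 11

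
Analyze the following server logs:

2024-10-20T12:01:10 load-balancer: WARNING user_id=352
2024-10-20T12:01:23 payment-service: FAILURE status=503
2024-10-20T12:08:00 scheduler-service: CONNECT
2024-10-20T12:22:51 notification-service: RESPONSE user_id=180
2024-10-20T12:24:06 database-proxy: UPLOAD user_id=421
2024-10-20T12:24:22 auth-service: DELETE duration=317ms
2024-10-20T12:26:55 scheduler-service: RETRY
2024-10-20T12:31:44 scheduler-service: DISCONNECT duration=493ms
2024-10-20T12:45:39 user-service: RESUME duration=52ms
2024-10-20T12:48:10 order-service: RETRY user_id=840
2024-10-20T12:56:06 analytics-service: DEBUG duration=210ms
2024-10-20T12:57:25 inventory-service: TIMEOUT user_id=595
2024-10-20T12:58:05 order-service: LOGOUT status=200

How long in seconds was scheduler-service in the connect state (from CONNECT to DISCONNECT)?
1424

To calculate state duration:

1. Find CONNECT event for scheduler-service: 2024-10-20T12:08:00
2. Find DISCONNECT event for scheduler-service: 2024-10-20T12:31:44
3. Calculate duration: 2024-10-20T12:31:44 - 2024-10-20T12:08:00 = 1424 seconds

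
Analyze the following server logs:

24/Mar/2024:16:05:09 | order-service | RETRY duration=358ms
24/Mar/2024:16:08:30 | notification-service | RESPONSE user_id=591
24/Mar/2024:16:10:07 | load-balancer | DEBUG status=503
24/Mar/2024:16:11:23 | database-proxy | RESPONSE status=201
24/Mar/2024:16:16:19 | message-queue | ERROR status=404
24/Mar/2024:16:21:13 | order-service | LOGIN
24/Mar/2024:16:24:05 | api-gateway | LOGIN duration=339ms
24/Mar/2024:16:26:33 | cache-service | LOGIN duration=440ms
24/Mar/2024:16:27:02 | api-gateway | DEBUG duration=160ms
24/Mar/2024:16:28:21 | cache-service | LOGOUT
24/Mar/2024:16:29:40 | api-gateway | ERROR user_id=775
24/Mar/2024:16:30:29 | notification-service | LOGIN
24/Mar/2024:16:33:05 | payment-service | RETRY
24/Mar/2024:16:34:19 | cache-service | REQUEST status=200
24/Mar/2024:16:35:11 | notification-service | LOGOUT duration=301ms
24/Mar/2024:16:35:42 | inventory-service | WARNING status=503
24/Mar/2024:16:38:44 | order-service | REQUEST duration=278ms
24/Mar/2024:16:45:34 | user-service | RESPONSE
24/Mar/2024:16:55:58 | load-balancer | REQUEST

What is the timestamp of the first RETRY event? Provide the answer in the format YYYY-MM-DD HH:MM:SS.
2024-03-24 16:05:09

To find the first event:

1. Filter for all RETRY events
2. Sort by timestamp
3. Select the first one
4. Timestamp: 2024-03-24 16:05:09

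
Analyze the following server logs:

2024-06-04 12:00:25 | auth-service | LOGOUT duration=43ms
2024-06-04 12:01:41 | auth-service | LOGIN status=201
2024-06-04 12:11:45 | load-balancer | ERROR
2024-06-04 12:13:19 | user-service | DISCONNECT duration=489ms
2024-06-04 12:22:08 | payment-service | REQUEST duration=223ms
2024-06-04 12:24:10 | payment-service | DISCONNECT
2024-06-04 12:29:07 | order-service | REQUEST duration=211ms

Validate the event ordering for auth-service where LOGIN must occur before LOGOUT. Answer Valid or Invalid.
Invalid

To validate ordering:

1. Required order: LOGIN → LOGOUT
2. Rule: LOGIN must occur before LOGOUT
3. Check actual order of events for auth-service
4. Result: Invalid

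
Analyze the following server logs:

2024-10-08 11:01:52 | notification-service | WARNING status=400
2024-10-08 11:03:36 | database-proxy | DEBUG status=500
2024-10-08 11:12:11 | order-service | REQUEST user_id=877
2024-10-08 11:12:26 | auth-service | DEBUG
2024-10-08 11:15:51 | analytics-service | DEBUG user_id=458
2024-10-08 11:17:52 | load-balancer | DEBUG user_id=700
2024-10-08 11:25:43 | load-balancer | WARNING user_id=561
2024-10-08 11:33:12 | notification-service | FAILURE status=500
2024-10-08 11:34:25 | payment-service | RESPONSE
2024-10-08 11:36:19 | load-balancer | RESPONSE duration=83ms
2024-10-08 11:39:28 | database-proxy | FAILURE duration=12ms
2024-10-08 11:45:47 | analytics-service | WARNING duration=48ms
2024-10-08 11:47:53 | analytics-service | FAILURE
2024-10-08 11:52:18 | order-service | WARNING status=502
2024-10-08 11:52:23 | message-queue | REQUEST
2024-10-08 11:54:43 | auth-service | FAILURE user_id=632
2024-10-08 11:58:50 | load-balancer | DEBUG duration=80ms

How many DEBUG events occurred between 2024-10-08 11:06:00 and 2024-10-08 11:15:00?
1

To count events in the time window:

1. Window boundaries: 2024-10-08 11:06:00 to 2024-10-08 11:15:00
2. Filter for DEBUG events within this window
3. Count matching events: 1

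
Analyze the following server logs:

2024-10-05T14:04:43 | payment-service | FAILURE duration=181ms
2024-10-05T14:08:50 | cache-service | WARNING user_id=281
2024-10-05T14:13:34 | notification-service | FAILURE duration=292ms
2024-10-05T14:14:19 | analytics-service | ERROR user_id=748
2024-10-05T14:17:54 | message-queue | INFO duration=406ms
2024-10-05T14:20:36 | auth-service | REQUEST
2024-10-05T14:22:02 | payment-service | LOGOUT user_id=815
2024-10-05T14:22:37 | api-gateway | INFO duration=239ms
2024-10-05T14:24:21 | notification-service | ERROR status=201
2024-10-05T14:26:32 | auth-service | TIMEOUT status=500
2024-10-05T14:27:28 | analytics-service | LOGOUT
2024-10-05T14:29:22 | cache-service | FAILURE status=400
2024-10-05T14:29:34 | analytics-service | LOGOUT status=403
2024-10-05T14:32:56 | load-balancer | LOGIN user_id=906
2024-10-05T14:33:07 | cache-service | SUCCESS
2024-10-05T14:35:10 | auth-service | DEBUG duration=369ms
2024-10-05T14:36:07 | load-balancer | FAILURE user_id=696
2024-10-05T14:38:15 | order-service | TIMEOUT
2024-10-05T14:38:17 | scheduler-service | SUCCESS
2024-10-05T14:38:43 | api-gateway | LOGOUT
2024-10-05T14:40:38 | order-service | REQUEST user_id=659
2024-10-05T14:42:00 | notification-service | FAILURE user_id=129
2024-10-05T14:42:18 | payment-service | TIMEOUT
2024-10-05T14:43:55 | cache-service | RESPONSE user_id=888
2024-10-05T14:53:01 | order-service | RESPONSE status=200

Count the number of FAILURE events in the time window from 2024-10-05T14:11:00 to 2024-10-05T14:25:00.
1

To count events in the time window:

1. Window boundaries: 2024-10-05T14:11:00 to 2024-10-05T14:25:00
2. Filter for FAILURE events within this window
3. Count matching events: 1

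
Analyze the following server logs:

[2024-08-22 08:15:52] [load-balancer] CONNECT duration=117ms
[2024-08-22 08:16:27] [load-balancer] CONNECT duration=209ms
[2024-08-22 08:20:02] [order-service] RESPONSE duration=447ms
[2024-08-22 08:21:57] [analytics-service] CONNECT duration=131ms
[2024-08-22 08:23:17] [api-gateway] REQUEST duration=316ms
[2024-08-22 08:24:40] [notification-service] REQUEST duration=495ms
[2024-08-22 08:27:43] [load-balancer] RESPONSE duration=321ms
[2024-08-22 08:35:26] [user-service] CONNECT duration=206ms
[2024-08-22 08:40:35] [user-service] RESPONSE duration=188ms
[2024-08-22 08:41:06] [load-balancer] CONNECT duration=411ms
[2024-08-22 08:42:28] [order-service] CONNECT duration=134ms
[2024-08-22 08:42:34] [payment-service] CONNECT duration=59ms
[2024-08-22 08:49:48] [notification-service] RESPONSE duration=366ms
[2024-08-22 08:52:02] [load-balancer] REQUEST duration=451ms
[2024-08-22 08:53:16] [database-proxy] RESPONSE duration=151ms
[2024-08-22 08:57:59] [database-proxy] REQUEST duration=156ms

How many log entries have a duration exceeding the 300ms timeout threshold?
7

To count timeouts:

1. Threshold: 300ms
2. Extract duration from each log entry
3. Count entries where duration > 300
4. Timeout count: 7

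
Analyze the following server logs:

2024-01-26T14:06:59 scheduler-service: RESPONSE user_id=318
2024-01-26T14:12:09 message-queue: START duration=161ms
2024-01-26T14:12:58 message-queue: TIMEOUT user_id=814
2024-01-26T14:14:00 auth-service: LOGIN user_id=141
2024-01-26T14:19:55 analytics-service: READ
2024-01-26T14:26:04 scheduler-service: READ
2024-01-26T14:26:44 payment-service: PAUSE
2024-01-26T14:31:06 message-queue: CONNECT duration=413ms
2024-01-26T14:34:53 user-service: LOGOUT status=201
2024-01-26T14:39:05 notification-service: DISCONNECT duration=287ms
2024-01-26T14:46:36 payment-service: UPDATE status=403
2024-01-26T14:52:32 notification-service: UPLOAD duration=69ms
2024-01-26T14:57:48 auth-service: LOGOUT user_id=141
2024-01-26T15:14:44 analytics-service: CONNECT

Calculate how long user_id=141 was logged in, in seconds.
2628

To calculate session duration:

1. Find LOGIN event for user_id=141: 2024-01-26T14:14:00
2. Find LOGOUT event for user_id=141: 2024-01-26T14:57:48
3. Session duration: 2024-01-26T14:57:48 - 2024-01-26T14:14:00 = 2628 seconds (43 minutes)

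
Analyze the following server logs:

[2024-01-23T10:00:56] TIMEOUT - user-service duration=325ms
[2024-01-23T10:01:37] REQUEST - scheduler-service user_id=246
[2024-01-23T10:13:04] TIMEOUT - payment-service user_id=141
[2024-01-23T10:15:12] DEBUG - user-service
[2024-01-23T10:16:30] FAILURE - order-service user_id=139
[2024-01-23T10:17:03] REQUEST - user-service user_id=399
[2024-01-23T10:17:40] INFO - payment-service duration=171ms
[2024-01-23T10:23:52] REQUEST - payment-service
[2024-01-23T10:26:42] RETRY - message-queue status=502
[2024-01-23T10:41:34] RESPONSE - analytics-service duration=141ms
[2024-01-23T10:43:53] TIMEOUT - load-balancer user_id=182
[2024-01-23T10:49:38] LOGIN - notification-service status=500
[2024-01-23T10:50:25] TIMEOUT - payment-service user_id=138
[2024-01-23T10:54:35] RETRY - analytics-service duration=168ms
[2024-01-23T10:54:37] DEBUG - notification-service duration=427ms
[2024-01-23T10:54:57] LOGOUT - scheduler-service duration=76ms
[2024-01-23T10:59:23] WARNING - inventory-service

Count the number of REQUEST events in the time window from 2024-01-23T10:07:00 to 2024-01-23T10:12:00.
0

To count events in the time window:

1. Window boundaries: 2024-01-23T10:07:00 to 2024-01-23T10:12:00
2. Filter for REQUEST events within this window
3. Count matching events: 0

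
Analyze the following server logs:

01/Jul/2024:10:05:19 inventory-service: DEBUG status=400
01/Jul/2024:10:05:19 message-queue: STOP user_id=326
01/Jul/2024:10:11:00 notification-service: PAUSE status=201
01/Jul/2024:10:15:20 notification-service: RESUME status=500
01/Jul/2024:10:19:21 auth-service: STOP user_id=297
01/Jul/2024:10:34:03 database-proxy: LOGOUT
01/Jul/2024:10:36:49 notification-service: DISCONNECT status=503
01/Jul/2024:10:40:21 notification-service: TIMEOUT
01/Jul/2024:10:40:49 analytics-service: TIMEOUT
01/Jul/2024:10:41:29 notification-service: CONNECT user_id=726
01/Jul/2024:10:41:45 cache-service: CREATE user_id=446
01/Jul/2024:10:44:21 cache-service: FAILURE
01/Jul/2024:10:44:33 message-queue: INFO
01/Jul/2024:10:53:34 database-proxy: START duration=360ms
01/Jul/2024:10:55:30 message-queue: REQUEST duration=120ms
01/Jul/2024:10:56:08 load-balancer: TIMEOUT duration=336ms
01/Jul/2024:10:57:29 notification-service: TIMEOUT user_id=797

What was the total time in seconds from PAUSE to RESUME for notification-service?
260

To calculate state duration:

1. Find PAUSE event for notification-service: 01/Jul/2024:10:11:00
2. Find RESUME event for notification-service: 01/Jul/2024:10:15:20
3. Calculate duration: 01/Jul/2024:10:15:20 - 01/Jul/2024:10:11:00 = 260 seconds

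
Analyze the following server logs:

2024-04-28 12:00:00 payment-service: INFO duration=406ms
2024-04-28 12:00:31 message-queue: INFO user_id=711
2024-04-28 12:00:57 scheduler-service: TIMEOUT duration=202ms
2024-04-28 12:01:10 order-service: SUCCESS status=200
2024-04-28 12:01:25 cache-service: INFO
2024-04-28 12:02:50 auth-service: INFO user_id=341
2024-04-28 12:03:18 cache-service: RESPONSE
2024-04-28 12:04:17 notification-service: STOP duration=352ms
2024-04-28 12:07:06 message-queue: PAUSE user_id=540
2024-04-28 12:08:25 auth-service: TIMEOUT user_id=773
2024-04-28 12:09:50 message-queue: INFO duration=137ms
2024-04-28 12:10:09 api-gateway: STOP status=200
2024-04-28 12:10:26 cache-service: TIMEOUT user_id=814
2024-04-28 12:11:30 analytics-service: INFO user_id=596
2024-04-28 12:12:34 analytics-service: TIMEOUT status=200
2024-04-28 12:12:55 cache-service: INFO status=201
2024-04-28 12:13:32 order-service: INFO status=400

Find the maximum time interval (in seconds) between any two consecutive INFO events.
420

To find the longest gap:

1. Extract all INFO events in chronological order
2. Calculate time differences between consecutive events
3. Find the maximum difference
4. Longest gap: 420 seconds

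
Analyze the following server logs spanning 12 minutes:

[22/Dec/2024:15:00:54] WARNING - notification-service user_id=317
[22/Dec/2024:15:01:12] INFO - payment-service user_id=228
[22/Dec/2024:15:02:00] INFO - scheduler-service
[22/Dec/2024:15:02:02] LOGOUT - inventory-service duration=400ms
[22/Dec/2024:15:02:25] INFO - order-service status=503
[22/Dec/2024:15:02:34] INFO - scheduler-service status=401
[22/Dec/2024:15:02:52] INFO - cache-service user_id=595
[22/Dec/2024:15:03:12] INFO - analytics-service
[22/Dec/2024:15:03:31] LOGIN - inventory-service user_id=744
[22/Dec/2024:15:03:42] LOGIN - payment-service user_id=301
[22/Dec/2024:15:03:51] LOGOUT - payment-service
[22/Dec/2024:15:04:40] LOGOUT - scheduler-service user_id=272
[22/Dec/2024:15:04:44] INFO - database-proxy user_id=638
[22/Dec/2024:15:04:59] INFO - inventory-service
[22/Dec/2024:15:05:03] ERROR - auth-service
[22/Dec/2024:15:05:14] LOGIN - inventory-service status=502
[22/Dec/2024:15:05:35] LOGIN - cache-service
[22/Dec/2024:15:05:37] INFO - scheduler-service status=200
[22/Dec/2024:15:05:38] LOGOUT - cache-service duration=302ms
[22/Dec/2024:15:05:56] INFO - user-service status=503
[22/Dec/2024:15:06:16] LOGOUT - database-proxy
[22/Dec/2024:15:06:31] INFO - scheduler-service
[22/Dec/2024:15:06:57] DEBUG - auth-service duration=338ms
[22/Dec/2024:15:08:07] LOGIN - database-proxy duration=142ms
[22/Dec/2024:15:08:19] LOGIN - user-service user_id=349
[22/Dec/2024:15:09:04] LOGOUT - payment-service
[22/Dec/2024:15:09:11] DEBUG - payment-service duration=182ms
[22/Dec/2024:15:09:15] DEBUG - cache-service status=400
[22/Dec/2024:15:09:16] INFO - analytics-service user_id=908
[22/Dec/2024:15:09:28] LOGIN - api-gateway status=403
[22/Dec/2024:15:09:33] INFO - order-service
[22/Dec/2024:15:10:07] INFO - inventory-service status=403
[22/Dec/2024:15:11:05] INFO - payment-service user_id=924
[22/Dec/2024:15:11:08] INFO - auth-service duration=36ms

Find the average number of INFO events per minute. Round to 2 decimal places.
1.33

To calculate the rate:

1. Count total INFO events: 16
2. Total time period: 12 minutes
3. Rate = 16 / 12 = 1.33 events per minute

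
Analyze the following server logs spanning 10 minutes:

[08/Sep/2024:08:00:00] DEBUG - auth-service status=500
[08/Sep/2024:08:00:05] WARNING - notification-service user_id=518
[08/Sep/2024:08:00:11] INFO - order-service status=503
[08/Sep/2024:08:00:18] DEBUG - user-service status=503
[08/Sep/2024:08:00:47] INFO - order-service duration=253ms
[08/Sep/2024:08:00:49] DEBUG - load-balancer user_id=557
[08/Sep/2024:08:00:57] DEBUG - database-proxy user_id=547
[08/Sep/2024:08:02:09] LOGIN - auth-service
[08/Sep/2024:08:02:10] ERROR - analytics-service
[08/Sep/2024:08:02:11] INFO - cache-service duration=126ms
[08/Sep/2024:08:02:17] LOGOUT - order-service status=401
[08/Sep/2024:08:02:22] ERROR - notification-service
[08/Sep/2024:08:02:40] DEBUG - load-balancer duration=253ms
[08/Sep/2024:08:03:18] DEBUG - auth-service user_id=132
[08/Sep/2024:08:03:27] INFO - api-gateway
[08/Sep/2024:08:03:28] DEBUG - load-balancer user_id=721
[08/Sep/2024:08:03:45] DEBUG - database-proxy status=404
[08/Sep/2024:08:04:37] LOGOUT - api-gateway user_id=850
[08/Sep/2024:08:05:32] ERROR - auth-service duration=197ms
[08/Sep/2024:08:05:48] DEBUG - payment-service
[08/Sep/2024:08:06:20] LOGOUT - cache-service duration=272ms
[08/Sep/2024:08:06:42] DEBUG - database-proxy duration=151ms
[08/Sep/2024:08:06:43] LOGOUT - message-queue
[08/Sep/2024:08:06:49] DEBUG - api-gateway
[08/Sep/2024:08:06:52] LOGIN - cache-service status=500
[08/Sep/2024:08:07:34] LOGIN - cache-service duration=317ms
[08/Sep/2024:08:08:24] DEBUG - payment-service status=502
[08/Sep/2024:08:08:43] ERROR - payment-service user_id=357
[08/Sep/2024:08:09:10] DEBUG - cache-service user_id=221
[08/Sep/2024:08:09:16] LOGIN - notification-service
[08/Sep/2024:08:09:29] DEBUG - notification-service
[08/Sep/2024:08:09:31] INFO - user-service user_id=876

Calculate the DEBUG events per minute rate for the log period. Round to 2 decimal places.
1.4

To calculate the rate:

1. Count total DEBUG events: 14
2. Total time period: 10 minutes
3. Rate = 14 / 10 = 1.4 events per minute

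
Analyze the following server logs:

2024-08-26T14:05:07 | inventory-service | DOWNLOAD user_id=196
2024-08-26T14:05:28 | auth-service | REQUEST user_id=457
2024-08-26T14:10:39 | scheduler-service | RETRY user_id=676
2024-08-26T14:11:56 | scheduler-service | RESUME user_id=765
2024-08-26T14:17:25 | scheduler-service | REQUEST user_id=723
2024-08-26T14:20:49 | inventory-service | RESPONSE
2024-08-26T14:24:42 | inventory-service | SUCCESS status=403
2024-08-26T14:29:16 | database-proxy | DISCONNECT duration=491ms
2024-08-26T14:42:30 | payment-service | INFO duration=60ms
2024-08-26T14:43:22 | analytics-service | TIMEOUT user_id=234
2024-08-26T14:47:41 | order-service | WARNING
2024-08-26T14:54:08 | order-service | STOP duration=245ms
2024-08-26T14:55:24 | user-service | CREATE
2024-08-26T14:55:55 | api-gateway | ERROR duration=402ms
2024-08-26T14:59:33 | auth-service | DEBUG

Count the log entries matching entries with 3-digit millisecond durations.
3

To find matching entries:

1. Pattern to match: entries with 3-digit millisecond durations
2. Scan each log entry for the pattern
3. Count matches: 3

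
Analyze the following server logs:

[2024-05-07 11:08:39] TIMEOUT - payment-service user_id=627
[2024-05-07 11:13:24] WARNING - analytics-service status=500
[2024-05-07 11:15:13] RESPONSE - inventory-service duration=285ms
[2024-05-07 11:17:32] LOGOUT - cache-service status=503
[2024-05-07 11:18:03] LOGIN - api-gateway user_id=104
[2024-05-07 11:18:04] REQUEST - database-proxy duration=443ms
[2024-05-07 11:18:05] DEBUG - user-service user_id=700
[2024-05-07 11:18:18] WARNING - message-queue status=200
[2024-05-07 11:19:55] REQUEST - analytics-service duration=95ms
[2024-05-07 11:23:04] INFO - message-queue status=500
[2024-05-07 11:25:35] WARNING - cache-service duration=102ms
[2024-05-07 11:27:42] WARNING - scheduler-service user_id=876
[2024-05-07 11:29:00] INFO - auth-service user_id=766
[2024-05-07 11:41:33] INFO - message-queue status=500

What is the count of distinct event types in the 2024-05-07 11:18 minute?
4

To count unique event types:

1. Filter events in the minute starting at 2024-05-07 11:18
2. Extract event types from matching entries
3. Count unique types: 4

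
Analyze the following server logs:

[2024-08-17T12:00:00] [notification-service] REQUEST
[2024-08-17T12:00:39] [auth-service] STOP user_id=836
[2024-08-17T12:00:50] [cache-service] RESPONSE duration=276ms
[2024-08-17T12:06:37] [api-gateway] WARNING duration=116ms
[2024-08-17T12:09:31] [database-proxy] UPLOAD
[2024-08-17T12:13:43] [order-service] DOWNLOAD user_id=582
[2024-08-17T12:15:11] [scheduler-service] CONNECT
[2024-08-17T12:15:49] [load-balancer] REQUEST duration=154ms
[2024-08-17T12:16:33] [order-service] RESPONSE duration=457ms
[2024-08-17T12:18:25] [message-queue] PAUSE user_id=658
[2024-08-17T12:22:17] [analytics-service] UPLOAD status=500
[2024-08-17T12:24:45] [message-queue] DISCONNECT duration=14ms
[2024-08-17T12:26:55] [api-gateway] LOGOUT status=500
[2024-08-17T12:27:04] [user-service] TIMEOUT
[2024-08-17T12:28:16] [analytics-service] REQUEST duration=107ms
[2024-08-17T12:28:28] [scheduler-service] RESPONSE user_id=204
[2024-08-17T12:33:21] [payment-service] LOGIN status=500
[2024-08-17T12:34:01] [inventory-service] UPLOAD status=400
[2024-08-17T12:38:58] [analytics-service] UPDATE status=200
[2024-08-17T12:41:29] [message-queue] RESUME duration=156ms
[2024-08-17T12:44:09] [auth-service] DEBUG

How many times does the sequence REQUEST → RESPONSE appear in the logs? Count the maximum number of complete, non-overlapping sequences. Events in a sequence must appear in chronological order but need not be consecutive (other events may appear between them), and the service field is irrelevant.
3

To count sequences:

1. Look for pattern: REQUEST → RESPONSE
2. Greedily scan the log in chronological order, matching each sequence element in turn (ignoring service)
3. Each time the full pattern completes, increment the count and restart matching from the next event
4. Complete non-overlapping sequences found: 3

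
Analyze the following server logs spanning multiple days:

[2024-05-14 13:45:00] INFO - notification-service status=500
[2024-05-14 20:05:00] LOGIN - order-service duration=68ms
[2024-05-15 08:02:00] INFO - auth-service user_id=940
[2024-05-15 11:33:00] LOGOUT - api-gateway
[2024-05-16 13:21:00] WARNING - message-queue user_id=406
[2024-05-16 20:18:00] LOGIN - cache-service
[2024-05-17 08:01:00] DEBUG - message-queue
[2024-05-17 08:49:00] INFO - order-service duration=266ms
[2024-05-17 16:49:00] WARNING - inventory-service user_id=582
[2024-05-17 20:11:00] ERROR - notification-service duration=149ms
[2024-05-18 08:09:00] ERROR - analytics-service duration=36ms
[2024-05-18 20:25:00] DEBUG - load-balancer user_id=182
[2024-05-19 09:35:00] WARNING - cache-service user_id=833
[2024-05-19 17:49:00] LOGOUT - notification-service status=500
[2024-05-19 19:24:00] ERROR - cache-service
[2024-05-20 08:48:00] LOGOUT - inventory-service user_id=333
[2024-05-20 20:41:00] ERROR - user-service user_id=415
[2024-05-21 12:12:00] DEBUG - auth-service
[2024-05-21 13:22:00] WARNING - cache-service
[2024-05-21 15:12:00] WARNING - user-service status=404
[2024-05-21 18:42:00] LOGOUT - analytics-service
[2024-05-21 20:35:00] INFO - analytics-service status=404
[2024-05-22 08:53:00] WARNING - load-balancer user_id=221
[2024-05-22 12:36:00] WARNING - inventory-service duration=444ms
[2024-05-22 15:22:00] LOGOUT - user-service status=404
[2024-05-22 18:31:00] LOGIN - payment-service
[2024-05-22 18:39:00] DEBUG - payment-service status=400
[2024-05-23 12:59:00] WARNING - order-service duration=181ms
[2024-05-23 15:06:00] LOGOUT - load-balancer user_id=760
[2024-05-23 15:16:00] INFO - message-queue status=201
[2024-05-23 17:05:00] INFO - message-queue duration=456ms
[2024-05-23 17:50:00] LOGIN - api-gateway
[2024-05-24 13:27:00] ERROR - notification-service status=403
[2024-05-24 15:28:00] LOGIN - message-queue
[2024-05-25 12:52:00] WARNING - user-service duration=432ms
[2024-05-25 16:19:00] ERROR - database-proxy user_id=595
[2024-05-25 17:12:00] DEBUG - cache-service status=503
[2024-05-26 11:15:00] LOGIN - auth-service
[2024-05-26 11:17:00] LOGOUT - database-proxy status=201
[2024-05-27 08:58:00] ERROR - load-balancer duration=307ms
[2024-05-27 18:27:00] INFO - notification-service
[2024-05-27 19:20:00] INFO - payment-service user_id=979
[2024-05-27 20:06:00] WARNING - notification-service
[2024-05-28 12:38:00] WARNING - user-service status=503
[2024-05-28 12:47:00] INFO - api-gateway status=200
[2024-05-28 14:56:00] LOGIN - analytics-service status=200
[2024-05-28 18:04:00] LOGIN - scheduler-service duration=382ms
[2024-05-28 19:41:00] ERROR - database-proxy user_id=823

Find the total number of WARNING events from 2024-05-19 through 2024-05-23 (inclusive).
6

To filter by date range:

1. Date range: 2024-05-19 through 2024-05-23, both dates inclusive
2. Filter for WARNING events whose date falls in this range
3. Count matching events: 6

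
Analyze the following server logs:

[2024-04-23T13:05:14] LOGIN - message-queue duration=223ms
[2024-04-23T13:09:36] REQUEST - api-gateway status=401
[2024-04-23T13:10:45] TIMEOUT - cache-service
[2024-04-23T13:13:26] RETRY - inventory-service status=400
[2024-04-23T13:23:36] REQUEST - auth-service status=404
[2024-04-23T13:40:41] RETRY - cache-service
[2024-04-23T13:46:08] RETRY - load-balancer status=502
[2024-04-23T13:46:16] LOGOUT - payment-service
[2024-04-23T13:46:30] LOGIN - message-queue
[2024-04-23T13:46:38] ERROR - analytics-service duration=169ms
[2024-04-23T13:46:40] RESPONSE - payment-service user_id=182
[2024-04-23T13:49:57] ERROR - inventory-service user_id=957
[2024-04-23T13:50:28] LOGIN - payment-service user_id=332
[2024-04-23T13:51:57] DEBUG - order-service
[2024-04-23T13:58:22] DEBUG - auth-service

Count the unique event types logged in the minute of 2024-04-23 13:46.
5

To count unique event types:

1. Filter events in the minute starting at 2024-04-23 13:46
2. Extract event types from matching entries
3. Count unique types: 5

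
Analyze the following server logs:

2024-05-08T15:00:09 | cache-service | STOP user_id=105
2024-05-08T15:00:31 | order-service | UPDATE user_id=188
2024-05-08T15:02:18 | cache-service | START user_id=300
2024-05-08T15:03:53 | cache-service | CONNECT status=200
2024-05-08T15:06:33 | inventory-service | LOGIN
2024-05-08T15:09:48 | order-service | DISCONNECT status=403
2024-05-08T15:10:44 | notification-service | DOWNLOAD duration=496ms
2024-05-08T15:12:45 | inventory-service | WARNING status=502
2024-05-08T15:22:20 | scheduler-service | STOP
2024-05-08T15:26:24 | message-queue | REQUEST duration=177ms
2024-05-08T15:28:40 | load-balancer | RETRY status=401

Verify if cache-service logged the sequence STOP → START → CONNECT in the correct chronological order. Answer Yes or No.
Yes

To verify sequence order:

1. Find all events in sequence STOP → START → CONNECT for cache-service
2. Extract their timestamps
3. Check if timestamps are in ascending order
4. Result: Yes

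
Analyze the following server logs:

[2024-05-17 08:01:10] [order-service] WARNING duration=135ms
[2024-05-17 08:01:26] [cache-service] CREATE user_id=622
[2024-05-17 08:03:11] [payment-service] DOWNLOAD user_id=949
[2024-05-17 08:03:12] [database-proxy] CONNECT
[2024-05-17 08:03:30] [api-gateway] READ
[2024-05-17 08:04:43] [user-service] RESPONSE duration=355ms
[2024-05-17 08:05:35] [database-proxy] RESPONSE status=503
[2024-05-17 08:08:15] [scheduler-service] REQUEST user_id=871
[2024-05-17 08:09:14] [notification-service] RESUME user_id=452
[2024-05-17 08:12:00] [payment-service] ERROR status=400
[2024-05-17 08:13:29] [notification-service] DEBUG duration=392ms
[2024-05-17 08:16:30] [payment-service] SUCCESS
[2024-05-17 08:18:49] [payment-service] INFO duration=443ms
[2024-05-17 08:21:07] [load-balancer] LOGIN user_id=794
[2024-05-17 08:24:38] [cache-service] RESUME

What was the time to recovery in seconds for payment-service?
270

To calculate recovery time:

1. Find ERROR event for payment-service: 2024-05-17 08:12:00
2. Find next SUCCESS event for payment-service: 2024-05-17 08:16:30
3. Recovery time: 2024-05-17 08:16:30 - 2024-05-17 08:12:00 = 270 seconds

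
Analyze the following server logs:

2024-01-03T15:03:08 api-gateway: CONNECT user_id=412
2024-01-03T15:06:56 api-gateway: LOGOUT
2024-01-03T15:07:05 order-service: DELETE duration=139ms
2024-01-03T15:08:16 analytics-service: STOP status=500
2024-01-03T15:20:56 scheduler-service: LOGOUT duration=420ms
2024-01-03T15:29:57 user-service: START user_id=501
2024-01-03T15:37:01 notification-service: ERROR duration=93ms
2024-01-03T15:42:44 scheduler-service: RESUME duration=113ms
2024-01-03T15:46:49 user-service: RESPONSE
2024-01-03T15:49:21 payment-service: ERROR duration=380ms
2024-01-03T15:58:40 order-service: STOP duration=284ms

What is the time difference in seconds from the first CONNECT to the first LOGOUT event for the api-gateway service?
228

To find the time between events:

1. Locate the first CONNECT event for api-gateway: 2024-01-03T15:03:08
2. Locate the first LOGOUT event for api-gateway: 2024-01-03T15:06:56
3. Calculate the difference: 2024-01-03T15:06:56 - 2024-01-03T15:03:08 = 228 seconds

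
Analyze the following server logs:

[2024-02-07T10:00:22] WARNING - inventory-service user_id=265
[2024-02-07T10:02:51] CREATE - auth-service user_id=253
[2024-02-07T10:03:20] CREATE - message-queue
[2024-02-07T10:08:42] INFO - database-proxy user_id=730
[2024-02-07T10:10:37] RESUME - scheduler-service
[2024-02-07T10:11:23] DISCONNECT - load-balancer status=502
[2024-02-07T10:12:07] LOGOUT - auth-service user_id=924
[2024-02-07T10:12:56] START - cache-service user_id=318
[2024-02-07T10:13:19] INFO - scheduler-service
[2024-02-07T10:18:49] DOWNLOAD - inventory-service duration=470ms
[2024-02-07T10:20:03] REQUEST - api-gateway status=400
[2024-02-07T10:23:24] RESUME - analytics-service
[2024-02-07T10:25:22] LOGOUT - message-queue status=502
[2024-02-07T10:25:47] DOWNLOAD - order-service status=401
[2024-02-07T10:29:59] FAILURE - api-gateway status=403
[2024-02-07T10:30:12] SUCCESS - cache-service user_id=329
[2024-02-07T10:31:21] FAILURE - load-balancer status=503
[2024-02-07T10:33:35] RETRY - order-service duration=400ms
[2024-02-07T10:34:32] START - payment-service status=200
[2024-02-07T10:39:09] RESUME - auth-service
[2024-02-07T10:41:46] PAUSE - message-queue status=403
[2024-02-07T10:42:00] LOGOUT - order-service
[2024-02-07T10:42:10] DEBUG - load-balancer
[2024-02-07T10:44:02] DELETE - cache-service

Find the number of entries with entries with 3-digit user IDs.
6

To find matching entries:

1. Pattern to match: entries with 3-digit user IDs
2. Scan each log entry for the pattern
3. Count matches: 6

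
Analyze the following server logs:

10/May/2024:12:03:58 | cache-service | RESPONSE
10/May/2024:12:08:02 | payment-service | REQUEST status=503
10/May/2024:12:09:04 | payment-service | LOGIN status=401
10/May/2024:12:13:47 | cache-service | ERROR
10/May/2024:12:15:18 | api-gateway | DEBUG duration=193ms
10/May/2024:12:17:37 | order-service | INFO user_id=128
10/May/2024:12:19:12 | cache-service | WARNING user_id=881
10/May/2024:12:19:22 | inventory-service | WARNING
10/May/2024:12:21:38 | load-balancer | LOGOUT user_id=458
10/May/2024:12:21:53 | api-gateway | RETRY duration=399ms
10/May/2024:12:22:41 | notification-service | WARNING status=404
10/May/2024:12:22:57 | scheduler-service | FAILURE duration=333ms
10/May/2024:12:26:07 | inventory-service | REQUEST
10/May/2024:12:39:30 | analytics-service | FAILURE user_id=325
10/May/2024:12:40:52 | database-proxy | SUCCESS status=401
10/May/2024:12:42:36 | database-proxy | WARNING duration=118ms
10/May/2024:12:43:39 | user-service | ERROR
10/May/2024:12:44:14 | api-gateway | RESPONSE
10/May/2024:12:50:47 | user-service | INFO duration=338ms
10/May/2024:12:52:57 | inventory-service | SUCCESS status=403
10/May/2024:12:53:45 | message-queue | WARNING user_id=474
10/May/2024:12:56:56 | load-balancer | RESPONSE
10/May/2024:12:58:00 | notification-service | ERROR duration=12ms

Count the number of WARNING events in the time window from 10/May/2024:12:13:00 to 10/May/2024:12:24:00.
3

To count events in the time window:

1. Window boundaries: 10/May/2024:12:13:00 to 10/May/2024:12:24:00
2. Filter for WARNING events within this window
3. Count matching events: 3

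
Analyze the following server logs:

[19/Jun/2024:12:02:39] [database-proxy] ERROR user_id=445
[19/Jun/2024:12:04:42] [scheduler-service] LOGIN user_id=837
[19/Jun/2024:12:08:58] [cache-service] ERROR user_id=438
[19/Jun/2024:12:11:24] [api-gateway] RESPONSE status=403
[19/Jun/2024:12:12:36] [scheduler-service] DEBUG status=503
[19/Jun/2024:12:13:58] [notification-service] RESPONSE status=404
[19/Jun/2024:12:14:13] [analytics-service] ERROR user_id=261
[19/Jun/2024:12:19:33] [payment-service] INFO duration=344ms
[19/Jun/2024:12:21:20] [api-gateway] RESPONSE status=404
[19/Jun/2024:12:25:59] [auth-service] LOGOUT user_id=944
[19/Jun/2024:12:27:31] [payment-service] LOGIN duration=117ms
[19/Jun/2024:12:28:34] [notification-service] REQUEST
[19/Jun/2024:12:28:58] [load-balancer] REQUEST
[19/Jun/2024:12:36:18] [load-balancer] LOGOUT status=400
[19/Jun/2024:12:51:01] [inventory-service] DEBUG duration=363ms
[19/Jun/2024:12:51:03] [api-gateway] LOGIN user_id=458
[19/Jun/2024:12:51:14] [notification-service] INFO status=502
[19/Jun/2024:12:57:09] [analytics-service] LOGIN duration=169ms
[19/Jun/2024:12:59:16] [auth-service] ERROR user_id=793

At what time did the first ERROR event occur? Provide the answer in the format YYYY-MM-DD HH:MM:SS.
2024-06-19 12:02:39

To find the first event:

1. Filter for all ERROR events
2. Sort by timestamp
3. Select the first one
4. Timestamp: 2024-06-19 12:02:39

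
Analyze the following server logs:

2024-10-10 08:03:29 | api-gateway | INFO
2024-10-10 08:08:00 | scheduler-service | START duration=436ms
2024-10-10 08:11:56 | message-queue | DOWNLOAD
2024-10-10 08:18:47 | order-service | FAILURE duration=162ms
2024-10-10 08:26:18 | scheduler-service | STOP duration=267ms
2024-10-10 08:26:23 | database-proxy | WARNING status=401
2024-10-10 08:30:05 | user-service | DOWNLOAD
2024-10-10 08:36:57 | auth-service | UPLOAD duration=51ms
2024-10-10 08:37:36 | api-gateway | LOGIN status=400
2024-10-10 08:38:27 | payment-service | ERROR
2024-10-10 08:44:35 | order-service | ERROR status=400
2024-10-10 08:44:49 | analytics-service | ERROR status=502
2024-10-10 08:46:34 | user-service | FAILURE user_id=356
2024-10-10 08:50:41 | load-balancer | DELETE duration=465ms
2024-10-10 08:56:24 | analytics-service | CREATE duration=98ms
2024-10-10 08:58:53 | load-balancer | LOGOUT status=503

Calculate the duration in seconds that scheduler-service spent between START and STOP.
1098

To calculate state duration:

1. Find START event for scheduler-service: 2024-10-10 08:08:00
2. Find STOP event for scheduler-service: 2024-10-10 08:26:18
3. Calculate duration: 2024-10-10 08:26:18 - 2024-10-10 08:08:00 = 1098 seconds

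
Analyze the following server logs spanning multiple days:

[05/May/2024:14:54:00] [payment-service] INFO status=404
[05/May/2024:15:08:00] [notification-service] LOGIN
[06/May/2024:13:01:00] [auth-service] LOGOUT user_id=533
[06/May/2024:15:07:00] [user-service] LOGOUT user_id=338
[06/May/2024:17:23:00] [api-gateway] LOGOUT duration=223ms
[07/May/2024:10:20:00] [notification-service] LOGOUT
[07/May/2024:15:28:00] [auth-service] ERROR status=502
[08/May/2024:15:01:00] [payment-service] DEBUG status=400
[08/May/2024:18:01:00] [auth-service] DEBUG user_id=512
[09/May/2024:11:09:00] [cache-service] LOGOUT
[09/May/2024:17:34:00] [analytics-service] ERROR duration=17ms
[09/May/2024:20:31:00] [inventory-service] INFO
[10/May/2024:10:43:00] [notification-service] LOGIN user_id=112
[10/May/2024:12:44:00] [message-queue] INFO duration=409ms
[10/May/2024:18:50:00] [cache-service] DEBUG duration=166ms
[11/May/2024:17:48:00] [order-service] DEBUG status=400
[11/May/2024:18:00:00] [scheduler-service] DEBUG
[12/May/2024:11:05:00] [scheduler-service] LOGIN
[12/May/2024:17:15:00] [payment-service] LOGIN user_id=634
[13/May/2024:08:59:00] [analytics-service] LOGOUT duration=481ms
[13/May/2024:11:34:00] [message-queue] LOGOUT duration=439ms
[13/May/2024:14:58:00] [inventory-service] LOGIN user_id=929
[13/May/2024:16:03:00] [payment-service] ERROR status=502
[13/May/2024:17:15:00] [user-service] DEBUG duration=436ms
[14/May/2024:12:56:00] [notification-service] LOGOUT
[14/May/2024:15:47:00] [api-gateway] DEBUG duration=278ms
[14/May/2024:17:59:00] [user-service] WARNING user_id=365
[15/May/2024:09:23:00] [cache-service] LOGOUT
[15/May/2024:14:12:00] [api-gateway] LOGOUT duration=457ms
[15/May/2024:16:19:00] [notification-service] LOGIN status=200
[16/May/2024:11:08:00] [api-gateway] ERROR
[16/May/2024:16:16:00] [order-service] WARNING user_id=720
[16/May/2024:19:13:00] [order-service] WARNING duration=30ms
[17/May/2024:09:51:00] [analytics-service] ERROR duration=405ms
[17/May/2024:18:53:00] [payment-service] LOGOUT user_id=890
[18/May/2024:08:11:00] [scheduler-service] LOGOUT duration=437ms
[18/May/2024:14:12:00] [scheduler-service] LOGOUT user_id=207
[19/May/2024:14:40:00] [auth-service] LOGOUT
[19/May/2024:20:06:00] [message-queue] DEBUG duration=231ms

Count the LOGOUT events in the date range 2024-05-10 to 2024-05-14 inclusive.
3

To filter by date range:

1. Date range: 2024-05-10 through 2024-05-14, both dates inclusive
2. Filter for LOGOUT events whose date falls in this range
3. Count matching events: 3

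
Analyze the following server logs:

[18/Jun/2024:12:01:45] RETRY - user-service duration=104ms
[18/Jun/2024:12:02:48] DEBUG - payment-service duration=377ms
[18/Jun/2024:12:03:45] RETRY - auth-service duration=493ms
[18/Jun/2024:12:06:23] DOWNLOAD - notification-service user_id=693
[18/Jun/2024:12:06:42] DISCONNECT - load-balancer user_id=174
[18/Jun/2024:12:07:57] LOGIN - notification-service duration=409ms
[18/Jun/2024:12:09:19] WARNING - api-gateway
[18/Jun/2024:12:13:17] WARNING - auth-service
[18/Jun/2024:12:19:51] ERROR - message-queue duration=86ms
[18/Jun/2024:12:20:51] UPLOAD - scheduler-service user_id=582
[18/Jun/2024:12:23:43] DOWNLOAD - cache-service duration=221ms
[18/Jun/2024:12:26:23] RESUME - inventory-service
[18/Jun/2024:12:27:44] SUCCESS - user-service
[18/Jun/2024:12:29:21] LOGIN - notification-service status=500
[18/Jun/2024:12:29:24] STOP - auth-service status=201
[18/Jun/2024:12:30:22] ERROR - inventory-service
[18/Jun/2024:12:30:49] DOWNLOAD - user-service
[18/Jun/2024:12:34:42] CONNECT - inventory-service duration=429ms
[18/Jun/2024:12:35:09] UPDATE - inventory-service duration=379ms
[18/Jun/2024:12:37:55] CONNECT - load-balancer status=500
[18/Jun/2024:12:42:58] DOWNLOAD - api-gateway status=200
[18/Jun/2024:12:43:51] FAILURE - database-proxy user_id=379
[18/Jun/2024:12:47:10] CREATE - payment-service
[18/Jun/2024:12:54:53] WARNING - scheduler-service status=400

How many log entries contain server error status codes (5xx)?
2

To find matching entries:

1. Pattern to match: server error status codes (5xx)
2. Scan each log entry for the pattern
3. Count matches: 2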